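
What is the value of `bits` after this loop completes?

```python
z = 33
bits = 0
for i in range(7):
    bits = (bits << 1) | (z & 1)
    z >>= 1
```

Reverse lowest 7 bits of 33
`bits` takes the values: 0 → 1 → 2 → 4 → 8 → 16 → 33 → 66

Answer: 66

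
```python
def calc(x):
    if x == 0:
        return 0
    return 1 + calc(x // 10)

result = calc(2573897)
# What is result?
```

Count of digits of 2573897: 7

Answer: 7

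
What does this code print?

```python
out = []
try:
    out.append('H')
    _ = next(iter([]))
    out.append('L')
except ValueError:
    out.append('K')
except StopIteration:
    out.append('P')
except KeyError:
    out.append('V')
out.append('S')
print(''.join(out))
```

Execution trace: 'H' (try body) → 'P' (except StopIteration) → 'S' (after the try/except). Output: HPS

Answer: HPS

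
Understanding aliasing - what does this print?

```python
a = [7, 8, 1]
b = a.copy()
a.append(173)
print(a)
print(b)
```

Key concept: list.copy() creates independent copy.
Step by step:
`a = [7, 8, 1]` → a = [7, 8, 1]
`b = a.copy()` → b = [7, 8, 1]
`a.append(173)` → a = [7, 8, 1, 173]
`print(a)` → prints [7, 8, 1, 173]
`print(b)` → prints [7, 8, 1]

Answer:
[7, 8, 1, 173]
[7, 8, 1]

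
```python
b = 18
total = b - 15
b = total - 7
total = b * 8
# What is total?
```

Trace:
`b = 18` → b = 18
`total = b - 15` → total = 3
`b = total - 7` → b = -4
`total = b * 8` → total = -32
So total = -32

Answer: -32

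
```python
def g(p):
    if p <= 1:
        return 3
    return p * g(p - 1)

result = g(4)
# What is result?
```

g(4) = 4 * 3 * 2 * 3 = 72

Answer: 72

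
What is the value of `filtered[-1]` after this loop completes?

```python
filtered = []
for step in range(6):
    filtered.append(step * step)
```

Last element of squares 0 to 5
`filtered` takes the values: [] → [0] → [0, 1] → [0, 1, 4] → [0, 1, 4, 9] → [0, 1, 4, 9, 16] → [0, 1, 4, 9, 16, 25]
So `filtered[-1]` = 25

Answer: 25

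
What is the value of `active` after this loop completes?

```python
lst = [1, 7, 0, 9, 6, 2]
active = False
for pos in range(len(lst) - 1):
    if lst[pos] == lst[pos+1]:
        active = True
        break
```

Check consecutive duplicates in [1, 7, 0, 9, 6, 2]
`active` takes the values: False

Answer: False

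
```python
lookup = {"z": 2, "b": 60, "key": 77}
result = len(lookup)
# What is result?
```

Trace:
`lookup = {"z": 2, "b": 60, "key": 77}` → lookup = {'z': 2, 'b': 60, 'key': 77}
`result = len(lookup)` → result = 3
So result = 3

Answer: 3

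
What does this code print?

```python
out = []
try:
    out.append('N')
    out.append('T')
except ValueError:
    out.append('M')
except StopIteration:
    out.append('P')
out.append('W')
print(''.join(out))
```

Execution trace: 'N' (try body) → 'T' (try body, no exception) → 'W' (after the try/except). Output: NTW

Answer: NTW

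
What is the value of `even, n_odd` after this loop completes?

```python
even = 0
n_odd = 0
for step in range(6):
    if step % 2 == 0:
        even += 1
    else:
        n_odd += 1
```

Count evens and odds in range(6)
`even, n_odd` takes the values: (0, 0) → (1, 0) → (1, 1) → (2, 1) → (2, 2) → (3, 2) → (3, 3)

Answer: 3, 3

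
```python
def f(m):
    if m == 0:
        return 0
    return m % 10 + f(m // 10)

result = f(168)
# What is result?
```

Sum of digits of 168: 8 + 6 + 1 = 15

Answer: 15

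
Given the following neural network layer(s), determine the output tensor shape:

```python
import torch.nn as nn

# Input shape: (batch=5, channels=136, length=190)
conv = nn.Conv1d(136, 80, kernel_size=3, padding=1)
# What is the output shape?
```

Input: (5, 136, 190) -> Output: (5, 80, 190)

Answer: (5, 80, 190)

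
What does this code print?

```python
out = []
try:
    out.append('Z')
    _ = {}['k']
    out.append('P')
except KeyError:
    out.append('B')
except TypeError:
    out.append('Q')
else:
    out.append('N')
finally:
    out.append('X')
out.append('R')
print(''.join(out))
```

Execution trace: 'Z' (try body) → 'B' (except KeyError) → 'X' (finally) → 'R' (after the try/except). Output: ZBXR

Answer: ZBXR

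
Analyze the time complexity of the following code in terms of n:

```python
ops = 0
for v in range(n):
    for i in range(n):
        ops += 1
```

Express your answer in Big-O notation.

Each loop level contributes: n × n. Multiplying the contributions gives O(n^2).

Answer: O(n^2)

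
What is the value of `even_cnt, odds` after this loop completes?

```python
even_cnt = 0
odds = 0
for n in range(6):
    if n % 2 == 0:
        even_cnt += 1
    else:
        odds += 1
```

Count evens and odds in range(6)
`even_cnt, odds` takes the values: (0, 0) → (1, 0) → (1, 1) → (2, 1) → (2, 2) → (3, 2) → (3, 3)

Answer: 3, 3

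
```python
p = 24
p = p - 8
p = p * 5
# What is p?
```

Trace:
`p = 24` → p = 24
`p = p - 8` → p = 16
`p = p * 5` → p = 80
So p = 80

Answer: 80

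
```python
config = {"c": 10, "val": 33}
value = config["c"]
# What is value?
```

Trace:
`config = {"c": 10, "val": 33}` → config = {'c': 10, 'val': 33}
`value = config["c"]` → value = 10
So value = 10

Answer: 10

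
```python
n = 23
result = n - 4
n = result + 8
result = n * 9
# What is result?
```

Trace:
`n = 23` → n = 23
`result = n - 4` → result = 19
`n = result + 8` → n = 27
`result = n * 9` → result = 243
So result = 243

Answer: 243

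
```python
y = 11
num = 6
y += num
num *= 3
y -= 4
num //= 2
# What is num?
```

Trace:
`y = 11` → y = 11
`num = 6` → num = 6
`y += num` → y = 17
`num *= 3` → num = 18
`y -= 4` → y = 13
`num //= 2` → num = 9
So num = 9

Answer: 9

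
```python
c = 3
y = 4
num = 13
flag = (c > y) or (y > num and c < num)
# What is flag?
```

Trace:
`c = 3` → c = 3
`y = 4` → y = 4
`num = 13` → num = 13
`flag = (c > y) or (y > num and c < num)` → flag = False
So flag = False

Answer: False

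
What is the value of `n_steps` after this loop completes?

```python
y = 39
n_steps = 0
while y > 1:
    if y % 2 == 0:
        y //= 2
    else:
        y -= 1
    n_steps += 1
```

Steps to reduce 39 to 1
`n_steps` takes the values: 0 → 1 → 2 → 3 → 4 → 5 → 6 → 7 → 8

Answer: 8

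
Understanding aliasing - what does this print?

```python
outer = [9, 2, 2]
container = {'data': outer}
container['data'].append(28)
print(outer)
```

Key concept: dict holds reference to list.
Step by step:
`outer = [9, 2, 2]` → outer = [9, 2, 2]
`container = {'data': outer}` → container = {'data': [9, 2, 2]}
`container['data'].append(28)` → outer = [9, 2, 2, 28]; container = {'data': [9, 2, 2, 28]}
`print(outer)` → prints [9, 2, 2, 28]

Answer: [9, 2, 2, 28]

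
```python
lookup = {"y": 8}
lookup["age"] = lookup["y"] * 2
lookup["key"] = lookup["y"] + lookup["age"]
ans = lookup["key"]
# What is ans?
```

Trace:
`lookup = {"y": 8}` → lookup = {'y': 8}
`lookup["age"] = lookup["y"] * 2` → lookup = {'y': 8, 'age': 16}
`lookup["key"] = lookup["y"] + lookup["age"]` → lookup = {'y': 8, 'age': 16, 'key': 24}
`ans = lookup["key"]` → ans = 24
So ans = 24

Answer: 24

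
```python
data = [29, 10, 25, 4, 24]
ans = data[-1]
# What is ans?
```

Trace:
`data = [29, 10, 25, 4, 24]` → data = [29, 10, 25, 4, 24]
`ans = data[-1]` → ans = 24
So ans = 24

Answer: 24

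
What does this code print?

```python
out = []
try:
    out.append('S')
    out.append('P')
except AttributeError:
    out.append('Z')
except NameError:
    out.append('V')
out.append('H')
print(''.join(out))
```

Execution trace: 'S' (try body) → 'P' (try body, no exception) → 'H' (after the try/except). Output: SPH

Answer: SPH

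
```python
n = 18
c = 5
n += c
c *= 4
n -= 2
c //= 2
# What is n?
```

Trace:
`n = 18` → n = 18
`c = 5` → c = 5
`n += c` → n = 23
`c *= 4` → c = 20
`n -= 2` → n = 21
`c //= 2` → c = 10
So n = 21

Answer: 21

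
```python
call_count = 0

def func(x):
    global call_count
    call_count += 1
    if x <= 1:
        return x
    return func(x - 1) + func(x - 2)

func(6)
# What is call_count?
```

Calls(x) = 1 + Calls(x-1) + Calls(x-2); Calls(0)=Calls(1)=1. For x=6 this gives 25.

Answer: 25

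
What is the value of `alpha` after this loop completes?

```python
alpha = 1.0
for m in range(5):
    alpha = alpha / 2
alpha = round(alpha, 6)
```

Halving LR 5 times: 1 / 2^5
`alpha` takes the values: 1.0 → 0.5 → 0.25 → 0.125 → 0.0625 → 0.03125

Answer: 0.03125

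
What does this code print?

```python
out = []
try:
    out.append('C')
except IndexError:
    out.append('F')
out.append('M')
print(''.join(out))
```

Execution trace: 'C' (try body, no exception) → 'M' (after the try/except). Output: CM

Answer: CM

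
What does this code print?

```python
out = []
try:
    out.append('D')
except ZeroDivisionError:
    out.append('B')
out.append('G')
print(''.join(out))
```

Execution trace: 'D' (try body, no exception) → 'G' (after the try/except). Output: DG

Answer: DG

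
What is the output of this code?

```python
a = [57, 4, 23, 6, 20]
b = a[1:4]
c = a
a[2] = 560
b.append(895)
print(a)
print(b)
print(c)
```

Key concept: slice vs alias.
Step by step:
`a = [57, 4, 23, 6, 20]` → a = [57, 4, 23, 6, 20]
`b = a[1:4]` → b = [4, 23, 6]
`c = a` → c = [57, 4, 23, 6, 20] (same object as a)
`a[2] = 560` → a = [57, 4, 560, 6, 20] (same object as c); c = [57, 4, 560, 6, 20] (same object as a)
`b.append(895)` → b = [4, 23, 6, 895]
`print(a)` → prints [57, 4, 560, 6, 20]
`print(b)` → prints [4, 23, 6, 895]
`print(c)` → prints [57, 4, 560, 6, 20]

Answer:
[57, 4, 560, 6, 20]
[4, 23, 6, 895]
[57, 4, 560, 6, 20]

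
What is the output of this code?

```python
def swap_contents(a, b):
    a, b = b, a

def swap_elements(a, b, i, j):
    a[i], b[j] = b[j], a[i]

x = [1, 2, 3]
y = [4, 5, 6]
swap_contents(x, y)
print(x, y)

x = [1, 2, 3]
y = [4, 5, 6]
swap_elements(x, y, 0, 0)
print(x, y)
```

Key concept: parameter rebinding vs mutation.
Step by step:
`x = [1, 2, 3]` → x = [1, 2, 3]
`y = [4, 5, 6]` → y = [4, 5, 6]
`swap_contents(x, y)` → no visible change to tracked variables
`print(x, y)` → prints [1, 2, 3] [4, 5, 6]
`x = [1, 2, 3]` → x = [1, 2, 3]
`y = [4, 5, 6]` → y = [4, 5, 6]
`swap_elements(x, y, 0, 0)` → x = [4, 2, 3]; y = [1, 5, 6]
`print(x, y)` → prints [4, 2, 3] [1, 5, 6]

Answer:
[1, 2, 3] [4, 5, 6]
[4, 2, 3] [1, 5, 6]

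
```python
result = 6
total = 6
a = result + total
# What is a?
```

Trace:
`result = 6` → result = 6
`total = 6` → total = 6
`a = result + total` → a = 12
So a = 12

Answer: 12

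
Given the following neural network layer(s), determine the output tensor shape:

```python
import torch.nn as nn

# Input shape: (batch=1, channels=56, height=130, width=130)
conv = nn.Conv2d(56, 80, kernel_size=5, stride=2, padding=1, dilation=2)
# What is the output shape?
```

Input: (1, 56, 130, 130) -> Output: (1, 80, 62, 62)

Answer: (1, 80, 62, 62)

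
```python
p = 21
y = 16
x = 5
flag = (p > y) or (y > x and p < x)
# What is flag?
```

Trace:
`p = 21` → p = 21
`y = 16` → y = 16
`x = 5` → x = 5
`flag = (p > y) or (y > x and p < x)` → flag = True
So flag = True

Answer: True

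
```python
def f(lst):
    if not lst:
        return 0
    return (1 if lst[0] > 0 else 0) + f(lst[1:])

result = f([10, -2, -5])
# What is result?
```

Count of positive elements in [10, -2, -5] = 1

Answer: 1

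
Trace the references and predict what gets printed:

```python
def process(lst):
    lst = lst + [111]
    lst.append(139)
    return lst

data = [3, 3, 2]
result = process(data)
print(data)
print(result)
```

Key concept: rebinding parameter vs mutation.
Step by step:
`data = [3, 3, 2]` → data = [3, 3, 2]
`result = process(data)` → result = [3, 3, 2, 111, 139]
`print(data)` → prints [3, 3, 2]
`print(result)` → prints [3, 3, 2, 111, 139]

Answer:
[3, 3, 2]
[3, 3, 2, 111, 139]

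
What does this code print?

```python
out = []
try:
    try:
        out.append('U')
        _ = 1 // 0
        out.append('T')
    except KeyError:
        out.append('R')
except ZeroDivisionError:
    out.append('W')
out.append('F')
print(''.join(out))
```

Execution trace: 'U' (inner try body) → 'W' (outer except ZeroDivisionError) → 'F' (after the try/except). Output: UWF

Answer: UWF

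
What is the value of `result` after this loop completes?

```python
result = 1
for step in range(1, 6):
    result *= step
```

5! = 120
`result` takes the values: 1 → 2 → 6 → 24 → 120

Answer: 120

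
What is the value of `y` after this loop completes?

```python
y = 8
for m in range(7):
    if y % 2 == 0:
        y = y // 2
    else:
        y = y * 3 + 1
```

Collatz-style transformation from 8
`y` takes the values: 8 → 4 → 2 → 1 → 4 → 2 → 1 → 4

Answer: 4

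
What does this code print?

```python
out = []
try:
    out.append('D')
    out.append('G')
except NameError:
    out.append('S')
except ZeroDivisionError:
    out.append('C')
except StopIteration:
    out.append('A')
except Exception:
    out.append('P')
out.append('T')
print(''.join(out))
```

Execution trace: 'D' (try body) → 'G' (try body, no exception) → 'T' (after the try/except). Output: DGT

Answer: DGT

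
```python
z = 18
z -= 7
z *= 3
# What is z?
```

Trace:
`z = 18` → z = 18
`z -= 7` → z = 11
`z *= 3` → z = 33
So z = 33

Answer: 33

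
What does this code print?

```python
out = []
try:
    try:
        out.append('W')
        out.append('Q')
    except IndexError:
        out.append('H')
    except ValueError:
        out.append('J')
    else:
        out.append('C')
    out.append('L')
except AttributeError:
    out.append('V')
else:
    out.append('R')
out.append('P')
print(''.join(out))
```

Execution trace: 'W' (inner try body) → 'Q' (inner try body, no exception) → 'C' (inner else) → 'L' (try body, no exception) → 'R' (else) → 'P' (after the try/except). Output: WQCLRP

Answer: WQCLRP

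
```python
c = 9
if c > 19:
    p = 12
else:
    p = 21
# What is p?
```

Trace:
`c = 9` → c = 9
`if c > 19: ...` → c > 19 is False, take else branch → p = 21
So p = 21

Answer: 21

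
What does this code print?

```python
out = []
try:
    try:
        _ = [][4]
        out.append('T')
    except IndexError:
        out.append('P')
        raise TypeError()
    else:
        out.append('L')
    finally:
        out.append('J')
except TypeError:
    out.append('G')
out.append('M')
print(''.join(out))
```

Execution trace: 'P' (inner except IndexError) → 'J' (inner finally) → 'G' (outer except TypeError) → 'M' (after the try/except). Output: PJGM

Answer: PJGM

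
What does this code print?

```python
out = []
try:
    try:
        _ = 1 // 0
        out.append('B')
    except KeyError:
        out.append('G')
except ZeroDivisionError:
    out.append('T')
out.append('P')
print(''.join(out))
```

Execution trace: 'T' (outer except ZeroDivisionError) → 'P' (after the try/except). Output: TP

Answer: TP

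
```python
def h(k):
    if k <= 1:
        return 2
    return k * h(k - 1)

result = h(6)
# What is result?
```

h(6) = 6 * 5 * 4 * 3 * 2 * 2 = 1440

Answer: 1440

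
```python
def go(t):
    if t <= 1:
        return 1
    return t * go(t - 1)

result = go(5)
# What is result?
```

go(5) = 5 * 4 * 3 * 2 * 1 = 120

Answer: 120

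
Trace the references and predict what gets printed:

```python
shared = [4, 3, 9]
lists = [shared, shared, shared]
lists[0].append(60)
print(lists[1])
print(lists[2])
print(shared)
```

Key concept: list of same reference.
Step by step:
`shared = [4, 3, 9]` → shared = [4, 3, 9]
`lists = [shared, shared, shared]` → lists = [[4, 3, 9], [4, 3, 9], [4, 3, 9]]
`lists[0].append(60)` → shared = [4, 3, 9, 60]; lists = [[4, 3, 9, 60], [4, 3, 9, 60], [4, 3, 9, 60]]
`print(lists[1])` → prints [4, 3, 9, 60]
`print(lists[2])` → prints [4, 3, 9, 60]
`print(shared)` → prints [4, 3, 9, 60]

Answer:
[4, 3, 9, 60]
[4, 3, 9, 60]
[4, 3, 9, 60]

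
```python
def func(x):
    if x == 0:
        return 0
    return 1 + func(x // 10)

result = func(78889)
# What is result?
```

Count of digits of 78889: 5

Answer: 5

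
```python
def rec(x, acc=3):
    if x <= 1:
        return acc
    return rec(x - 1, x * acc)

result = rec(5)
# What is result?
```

Accumulator trace (n, acc): (5, 3) -> (4, 15) -> (3, 60) -> (2, 180) -> (1, 360) -> return 360

Answer: 360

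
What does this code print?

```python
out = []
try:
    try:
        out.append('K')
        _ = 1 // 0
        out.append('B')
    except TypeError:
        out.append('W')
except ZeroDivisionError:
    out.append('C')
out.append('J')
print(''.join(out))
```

Execution trace: 'K' (try body) → 'C' (outer except ZeroDivisionError) → 'J' (after the try/except). Output: KCJ

Answer: KCJ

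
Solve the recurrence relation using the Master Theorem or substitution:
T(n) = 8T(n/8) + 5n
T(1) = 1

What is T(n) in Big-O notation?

By Master Theorem: a=8, b=8, f(n)=5n. Since log_8(8) = 1 and f(n) = Θ(n^1), Case 2 applies. T(n) = O(n log n).

Answer: O(n log n)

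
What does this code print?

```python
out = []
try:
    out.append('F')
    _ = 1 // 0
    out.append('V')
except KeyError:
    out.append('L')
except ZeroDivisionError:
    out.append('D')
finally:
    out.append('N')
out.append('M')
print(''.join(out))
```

Execution trace: 'F' (try body) → 'D' (except ZeroDivisionError) → 'N' (finally) → 'M' (after the try/except). Output: FDNM

Answer: FDNM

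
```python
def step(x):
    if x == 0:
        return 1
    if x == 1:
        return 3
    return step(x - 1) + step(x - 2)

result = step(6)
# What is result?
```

Build up from base cases: step(0)=1, step(1)=3, step(2)=4, step(3)=7, step(4)=11, step(5)=18, step(6)=29

Answer: 29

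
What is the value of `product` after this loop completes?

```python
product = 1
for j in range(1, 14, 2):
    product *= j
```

Product of 1, 3, 5, ... up to 13
`product` takes the values: 1 → 3 → 15 → 105 → 945 → 10395 → 135135

Answer: 135135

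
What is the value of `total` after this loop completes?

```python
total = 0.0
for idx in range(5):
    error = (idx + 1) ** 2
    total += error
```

Sum of squared losses 1² + 2² + ... + 5²
`total` takes the values: 0.0 → 1.0 → 5.0 → 14.0 → 30.0 → 55.0

Answer: 55.0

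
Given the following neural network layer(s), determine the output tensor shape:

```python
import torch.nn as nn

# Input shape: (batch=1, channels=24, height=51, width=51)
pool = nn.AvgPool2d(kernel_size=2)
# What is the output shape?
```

Input: (1, 24, 51, 51) -> Output: (1, 24, 25, 25)

Answer: (1, 24, 25, 25)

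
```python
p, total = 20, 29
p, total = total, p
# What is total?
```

Trace:
`p, total = 20, 29` → p = 20; total = 29
`p, total = total, p` → p = 29; total = 20
So total = 20

Answer: 20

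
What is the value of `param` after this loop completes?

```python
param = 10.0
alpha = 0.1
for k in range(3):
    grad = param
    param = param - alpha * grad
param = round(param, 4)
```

Gradient descent: w = 10.0 * (1 - 0.1)^3
`param` takes the values: 10.0 → 9.0 → 8.1 → 7.29

Answer: 7.29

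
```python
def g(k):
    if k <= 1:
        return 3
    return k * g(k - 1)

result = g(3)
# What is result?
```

g(3) = 3 * 2 * 3 = 18

Answer: 18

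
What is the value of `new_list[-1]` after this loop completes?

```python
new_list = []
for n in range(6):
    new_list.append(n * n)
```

Last element of squares 0 to 5
`new_list` takes the values: [] → [0] → [0, 1] → [0, 1, 4] → [0, 1, 4, 9] → [0, 1, 4, 9, 16] → [0, 1, 4, 9, 16, 25]
So `new_list[-1]` = 25

Answer: 25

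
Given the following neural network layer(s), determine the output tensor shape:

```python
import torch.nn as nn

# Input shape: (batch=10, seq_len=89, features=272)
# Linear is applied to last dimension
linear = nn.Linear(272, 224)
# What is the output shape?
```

Input: (10, 89, 272) -> Output: (10, 89, 224)

Answer: (10, 89, 224)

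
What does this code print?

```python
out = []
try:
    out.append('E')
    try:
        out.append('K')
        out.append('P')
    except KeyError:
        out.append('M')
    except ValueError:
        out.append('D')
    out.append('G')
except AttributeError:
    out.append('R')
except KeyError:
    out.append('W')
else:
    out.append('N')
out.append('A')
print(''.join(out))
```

Execution trace: 'E' (try body) → 'K' (inner try body) → 'P' (inner try body, no exception) → 'G' (try body, no exception) → 'N' (else) → 'A' (after the try/except). Output: EKPGNA

Answer: EKPGNA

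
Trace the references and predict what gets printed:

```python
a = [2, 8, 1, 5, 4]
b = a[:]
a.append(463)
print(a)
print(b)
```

Key concept: slice [:] creates copy.
Step by step:
`a = [2, 8, 1, 5, 4]` → a = [2, 8, 1, 5, 4]
`b = a[:]` → b = [2, 8, 1, 5, 4]
`a.append(463)` → a = [2, 8, 1, 5, 4, 463]
`print(a)` → prints [2, 8, 1, 5, 4, 463]
`print(b)` → prints [2, 8, 1, 5, 4]

Answer:
[2, 8, 1, 5, 4, 463]
[2, 8, 1, 5, 4]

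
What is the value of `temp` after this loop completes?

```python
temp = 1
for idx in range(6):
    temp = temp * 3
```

Multiply by 3, 6 times: 1 * 3^6 = 729
`temp` takes the values: 1 → 3 → 9 → 27 → 81 → 243 → 729

Answer: 729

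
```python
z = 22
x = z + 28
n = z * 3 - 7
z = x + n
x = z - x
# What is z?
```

Trace:
`z = 22` → z = 22
`x = z + 28` → x = 50
`n = z * 3 - 7` → n = 59
`z = x + n` → z = 109
`x = z - x` → x = 59
So z = 109

Answer: 109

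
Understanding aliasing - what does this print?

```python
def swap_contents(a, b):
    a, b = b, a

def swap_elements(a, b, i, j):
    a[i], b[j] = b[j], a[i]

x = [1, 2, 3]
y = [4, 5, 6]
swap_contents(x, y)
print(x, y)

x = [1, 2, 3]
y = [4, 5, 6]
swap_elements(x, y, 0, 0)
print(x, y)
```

Key concept: parameter rebinding vs mutation.
Step by step:
`x = [1, 2, 3]` → x = [1, 2, 3]
`y = [4, 5, 6]` → y = [4, 5, 6]
`swap_contents(x, y)` → no visible change to tracked variables
`print(x, y)` → prints [1, 2, 3] [4, 5, 6]
`x = [1, 2, 3]` → x = [1, 2, 3]
`y = [4, 5, 6]` → y = [4, 5, 6]
`swap_elements(x, y, 0, 0)` → x = [4, 2, 3]; y = [1, 5, 6]
`print(x, y)` → prints [4, 2, 3] [1, 5, 6]

Answer:
[1, 2, 3] [4, 5, 6]
[4, 2, 3] [1, 5, 6]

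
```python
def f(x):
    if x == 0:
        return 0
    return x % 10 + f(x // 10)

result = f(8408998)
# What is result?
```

Sum of digits of 8408998: 8 + 9 + 9 + 8 + 0 + 4 + 8 = 46

Answer: 46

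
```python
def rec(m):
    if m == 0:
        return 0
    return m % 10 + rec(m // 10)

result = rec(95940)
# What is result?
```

Sum of digits of 95940: 0 + 4 + 9 + 5 + 9 = 27

Answer: 27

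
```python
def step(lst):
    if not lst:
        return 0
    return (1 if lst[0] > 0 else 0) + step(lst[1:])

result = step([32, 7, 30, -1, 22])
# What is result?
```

Count of positive elements in [32, 7, 30, -1, 22] = 4

Answer: 4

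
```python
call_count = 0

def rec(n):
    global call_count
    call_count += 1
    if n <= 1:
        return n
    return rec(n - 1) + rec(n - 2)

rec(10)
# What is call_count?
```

Calls(n) = 1 + Calls(n-1) + Calls(n-2); Calls(0)=Calls(1)=1. For n=10 this gives 177.

Answer: 177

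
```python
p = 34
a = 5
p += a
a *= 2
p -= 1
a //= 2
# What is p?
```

Trace:
`p = 34` → p = 34
`a = 5` → a = 5
`p += a` → p = 39
`a *= 2` → a = 10
`p -= 1` → p = 38
`a //= 2` → a = 5
So p = 38

Answer: 38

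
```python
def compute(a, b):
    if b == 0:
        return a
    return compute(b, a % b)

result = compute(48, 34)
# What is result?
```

compute(48, 34) -> compute(34, 14) -> compute(14, 6) -> compute(6, 2) -> compute(2, 0) -> 2

Answer: 2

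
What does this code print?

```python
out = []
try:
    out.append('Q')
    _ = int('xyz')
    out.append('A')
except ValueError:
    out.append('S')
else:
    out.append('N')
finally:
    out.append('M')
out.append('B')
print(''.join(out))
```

Execution trace: 'Q' (try body) → 'S' (except ValueError) → 'M' (finally) → 'B' (after the try/except). Output: QSMB

Answer: QSMB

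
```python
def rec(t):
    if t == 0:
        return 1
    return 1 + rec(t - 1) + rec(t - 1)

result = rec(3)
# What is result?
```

rec(t) = 1 + 2·rec(t-1), rec(0)=1. Closed form: (1+1)·2^3 - 1 = 15.

Answer: 15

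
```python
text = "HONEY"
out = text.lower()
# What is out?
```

Trace:
`text = "HONEY"` → text = 'HONEY'
`out = text.lower()` → out = 'honey'
So out = 'honey'

Answer: 'honey'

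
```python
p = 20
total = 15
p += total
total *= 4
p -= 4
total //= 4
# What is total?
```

Trace:
`p = 20` → p = 20
`total = 15` → total = 15
`p += total` → p = 35
`total *= 4` → total = 60
`p -= 4` → p = 31
`total //= 4` → total = 15
So total = 15

Answer: 15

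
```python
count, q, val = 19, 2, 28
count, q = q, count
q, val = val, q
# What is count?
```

Trace:
`count, q, val = 19, 2, 28` → count = 19; q = 2; val = 28
`count, q = q, count` → count = 2; q = 19
`q, val = val, q` → q = 28; val = 19
So count = 2

Answer: 2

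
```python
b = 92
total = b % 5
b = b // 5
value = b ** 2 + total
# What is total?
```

Trace:
`b = 92` → b = 92
`total = b % 5` → total = 2
`b = b // 5` → b = 18
`value = b ** 2 + total` → value = 326
So total = 2

Answer: 2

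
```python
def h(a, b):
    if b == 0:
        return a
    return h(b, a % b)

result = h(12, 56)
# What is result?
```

h(12, 56) -> h(56, 12) -> h(12, 8) -> h(8, 4) -> h(4, 0) -> 4

Answer: 4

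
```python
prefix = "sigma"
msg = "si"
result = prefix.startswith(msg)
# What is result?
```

Trace:
`prefix = "sigma"` → prefix = 'sigma'
`msg = "si"` → msg = 'si'
`result = prefix.startswith(msg)` → result = True
So result = True

Answer: True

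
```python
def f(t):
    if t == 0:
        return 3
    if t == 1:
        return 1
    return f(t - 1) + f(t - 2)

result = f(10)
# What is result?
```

Build up from base cases: f(0)=3, f(1)=1, f(2)=4, f(3)=5, f(4)=9, f(5)=14, f(6)=23, ..., f(10)=157

Answer: 157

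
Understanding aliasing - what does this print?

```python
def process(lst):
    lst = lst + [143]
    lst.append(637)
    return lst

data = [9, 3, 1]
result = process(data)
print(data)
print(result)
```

Key concept: rebinding parameter vs mutation.
Step by step:
`data = [9, 3, 1]` → data = [9, 3, 1]
`result = process(data)` → result = [9, 3, 1, 143, 637]
`print(data)` → prints [9, 3, 1]
`print(result)` → prints [9, 3, 1, 143, 637]

Answer:
[9, 3, 1]
[9, 3, 1, 143, 637]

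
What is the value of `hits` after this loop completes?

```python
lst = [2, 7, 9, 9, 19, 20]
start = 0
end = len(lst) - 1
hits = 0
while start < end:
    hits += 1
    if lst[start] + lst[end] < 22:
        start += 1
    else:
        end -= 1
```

Steps to find pair summing to 22
`hits` takes the values: 0 → 1 → 2 → 3 → 4 → 5

Answer: 5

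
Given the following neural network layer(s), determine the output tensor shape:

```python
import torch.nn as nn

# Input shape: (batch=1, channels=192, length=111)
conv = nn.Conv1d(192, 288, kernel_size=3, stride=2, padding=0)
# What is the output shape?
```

Input: (1, 192, 111) -> Output: (1, 288, 55)

Answer: (1, 288, 55)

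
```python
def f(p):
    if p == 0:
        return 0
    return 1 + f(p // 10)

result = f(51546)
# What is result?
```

Count of digits of 51546: 5

Answer: 5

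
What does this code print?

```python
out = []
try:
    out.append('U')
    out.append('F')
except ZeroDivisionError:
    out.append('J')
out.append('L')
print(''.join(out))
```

Execution trace: 'U' (try body) → 'F' (try body, no exception) → 'L' (after the try/except). Output: UFL

Answer: UFL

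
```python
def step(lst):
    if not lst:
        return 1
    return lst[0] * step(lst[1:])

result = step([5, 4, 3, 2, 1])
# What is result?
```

Product over [5, 4, 3, 2, 1] = 5 * 4 * 3 * 2 * 1 = 120

Answer: 120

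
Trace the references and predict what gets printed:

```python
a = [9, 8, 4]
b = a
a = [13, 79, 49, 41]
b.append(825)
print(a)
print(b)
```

Key concept: rebinding vs mutation: a is rebound to a new list, b still points at the original.
Step by step:
`a = [9, 8, 4]` → a = [9, 8, 4]
`b = a` → b = [9, 8, 4] (same object as a)
`a = [13, 79, 49, 41]` → a = [13, 79, 49, 41]
`b.append(825)` → b = [9, 8, 4, 825]
`print(a)` → prints [13, 79, 49, 41]
`print(b)` → prints [9, 8, 4, 825]

Answer:
[13, 79, 49, 41]
[9, 8, 4, 825]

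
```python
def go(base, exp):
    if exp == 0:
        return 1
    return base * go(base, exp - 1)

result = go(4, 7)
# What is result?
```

go(4, 7) = 4 * 4 * 4 * 4 * 4 * 4 * 4 = 16384

Answer: 16384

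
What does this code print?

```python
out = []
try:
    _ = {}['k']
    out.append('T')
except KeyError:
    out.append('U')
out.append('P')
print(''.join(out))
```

Execution trace: 'U' (except KeyError) → 'P' (after the try/except). Output: UP

Answer: UP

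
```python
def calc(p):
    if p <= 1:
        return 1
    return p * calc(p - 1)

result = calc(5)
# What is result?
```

calc(5) = 5 * 4 * 3 * 2 * 1 = 120

Answer: 120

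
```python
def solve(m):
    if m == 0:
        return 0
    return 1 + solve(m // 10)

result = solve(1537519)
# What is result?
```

Count of digits of 1537519: 7

Answer: 7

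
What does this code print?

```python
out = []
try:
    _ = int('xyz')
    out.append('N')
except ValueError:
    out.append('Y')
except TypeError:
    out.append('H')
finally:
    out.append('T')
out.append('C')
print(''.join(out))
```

Execution trace: 'Y' (except ValueError) → 'T' (finally) → 'C' (after the try/except). Output: YTC

Answer: YTC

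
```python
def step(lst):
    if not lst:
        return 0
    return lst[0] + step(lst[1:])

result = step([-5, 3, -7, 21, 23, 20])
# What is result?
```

(-5) + 3 + (-7) + 21 + 23 + 20 + 0 = 55

Answer: 55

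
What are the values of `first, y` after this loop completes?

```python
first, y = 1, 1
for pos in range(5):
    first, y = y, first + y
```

Fibonacci: after 5 iterations
`first, y` takes the values: (1, 1) → (1, 2) → (2, 3) → (3, 5) → (5, 8) → (8, 13)

Answer: 8, 13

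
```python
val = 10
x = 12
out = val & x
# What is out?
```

Trace:
`val = 10` → val = 10
`x = 12` → x = 12
`out = val & x` → out = 8
So out = 8

Answer: 8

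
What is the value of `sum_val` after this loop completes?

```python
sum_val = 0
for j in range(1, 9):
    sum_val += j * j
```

Sum of squares 1² to 8² = 204
`sum_val` takes the values: 0 → 1 → 5 → 14 → 30 → 55 → 91 → 140 → 204

Answer: 204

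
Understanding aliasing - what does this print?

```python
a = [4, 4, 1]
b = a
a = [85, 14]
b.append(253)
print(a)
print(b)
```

Key concept: rebinding vs mutation: a is rebound to a new list, b still points at the original.
Step by step:
`a = [4, 4, 1]` → a = [4, 4, 1]
`b = a` → b = [4, 4, 1] (same object as a)
`a = [85, 14]` → a = [85, 14]
`b.append(253)` → b = [4, 4, 1, 253]
`print(a)` → prints [85, 14]
`print(b)` → prints [4, 4, 1, 253]

Answer:
[85, 14]
[4, 4, 1, 253]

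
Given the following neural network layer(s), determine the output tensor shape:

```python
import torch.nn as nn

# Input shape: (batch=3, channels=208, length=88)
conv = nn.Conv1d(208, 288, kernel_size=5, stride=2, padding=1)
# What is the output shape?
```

Input: (3, 208, 88) -> Output: (3, 288, 43)

Answer: (3, 288, 43)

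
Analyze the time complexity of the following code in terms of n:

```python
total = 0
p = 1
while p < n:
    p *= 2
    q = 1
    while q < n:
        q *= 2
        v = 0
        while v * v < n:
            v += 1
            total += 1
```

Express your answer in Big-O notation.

Each loop level contributes: log n × log n × √n. Multiplying the contributions gives O(√n log² n).

Answer: O(√n log² n)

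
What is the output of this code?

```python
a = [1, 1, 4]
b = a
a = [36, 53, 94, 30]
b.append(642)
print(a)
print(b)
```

Key concept: rebinding vs mutation: a is rebound to a new list, b still points at the original.
Step by step:
`a = [1, 1, 4]` → a = [1, 1, 4]
`b = a` → b = [1, 1, 4] (same object as a)
`a = [36, 53, 94, 30]` → a = [36, 53, 94, 30]
`b.append(642)` → b = [1, 1, 4, 642]
`print(a)` → prints [36, 53, 94, 30]
`print(b)` → prints [1, 1, 4, 642]

Answer:
[36, 53, 94, 30]
[1, 1, 4, 642]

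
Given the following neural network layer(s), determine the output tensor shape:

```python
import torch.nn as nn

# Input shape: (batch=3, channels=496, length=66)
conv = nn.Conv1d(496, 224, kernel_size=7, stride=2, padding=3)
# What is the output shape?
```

Input: (3, 496, 66) -> Output: (3, 224, 33)

Answer: (3, 224, 33)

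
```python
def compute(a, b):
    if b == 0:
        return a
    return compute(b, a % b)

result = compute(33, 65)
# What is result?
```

compute(33, 65) -> compute(65, 33) -> compute(33, 32) -> compute(32, 1) -> compute(1, 0) -> 1

Answer: 1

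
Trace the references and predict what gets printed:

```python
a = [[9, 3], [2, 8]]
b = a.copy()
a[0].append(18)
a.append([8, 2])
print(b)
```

Key concept: shallow copy with nested lists.
Step by step:
`a = [[9, 3], [2, 8]]` → a = [[9, 3], [2, 8]]
`b = a.copy()` → b = [[9, 3], [2, 8]]
`a[0].append(18)` → a = [[9, 3, 18], [2, 8]]; b = [[9, 3, 18], [2, 8]]
`a.append([8, 2])` → a = [[9, 3, 18], [2, 8], [8, 2]]
`print(b)` → prints [[9, 3, 18], [2, 8]]

Answer: [[9, 3, 18], [2, 8]]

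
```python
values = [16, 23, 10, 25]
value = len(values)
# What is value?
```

Trace:
`values = [16, 23, 10, 25]` → values = [16, 23, 10, 25]
`value = len(values)` → value = 4
So value = 4

Answer: 4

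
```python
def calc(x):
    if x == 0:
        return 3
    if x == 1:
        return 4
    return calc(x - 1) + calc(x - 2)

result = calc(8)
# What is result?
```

Build up from base cases: calc(0)=3, calc(1)=4, calc(2)=7, calc(3)=11, calc(4)=18, calc(5)=29, calc(6)=47, ..., calc(8)=123

Answer: 123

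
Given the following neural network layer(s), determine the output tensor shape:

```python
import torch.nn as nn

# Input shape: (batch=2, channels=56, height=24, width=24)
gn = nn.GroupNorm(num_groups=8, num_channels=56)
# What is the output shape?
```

Input: (2, 56, 24, 24) -> Output: (2, 56, 24, 24)

Answer: (2, 56, 24, 24)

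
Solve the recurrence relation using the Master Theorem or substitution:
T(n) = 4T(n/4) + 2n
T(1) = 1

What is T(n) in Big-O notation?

By Master Theorem: a=4, b=4, f(n)=2n. Since log_4(4) = 1 and f(n) = Θ(n^1), Case 2 applies. T(n) = O(n log n).

Answer: O(n log n)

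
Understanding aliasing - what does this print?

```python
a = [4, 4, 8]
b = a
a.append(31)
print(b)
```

Key concept: basic list aliasing.
Step by step:
`a = [4, 4, 8]` → a = [4, 4, 8]
`b = a` → b = [4, 4, 8] (same object as a)
`a.append(31)` → a = [4, 4, 8, 31] (same object as b); b = [4, 4, 8, 31] (same object as a)
`print(b)` → prints [4, 4, 8, 31]

Answer: [4, 4, 8, 31]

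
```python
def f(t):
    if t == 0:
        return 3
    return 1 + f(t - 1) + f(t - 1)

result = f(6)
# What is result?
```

f(t) = 1 + 2·f(t-1), f(0)=3. Closed form: (3+1)·2^6 - 1 = 255.

Answer: 255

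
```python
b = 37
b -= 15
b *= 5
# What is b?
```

Trace:
`b = 37` → b = 37
`b -= 15` → b = 22
`b *= 5` → b = 110
So b = 110

Answer: 110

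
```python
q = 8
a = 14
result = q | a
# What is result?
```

Trace:
`q = 8` → q = 8
`a = 14` → a = 14
`result = q | a` → result = 14
So result = 14

Answer: 14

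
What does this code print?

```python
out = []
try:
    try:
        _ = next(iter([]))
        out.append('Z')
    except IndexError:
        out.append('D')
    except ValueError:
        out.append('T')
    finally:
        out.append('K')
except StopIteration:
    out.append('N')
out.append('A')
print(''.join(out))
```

Execution trace: 'K' (inner finally) → 'N' (outer except StopIteration) → 'A' (after the try/except). Output: KNA

Answer: KNA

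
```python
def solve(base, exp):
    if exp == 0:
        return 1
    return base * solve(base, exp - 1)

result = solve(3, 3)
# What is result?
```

solve(3, 3) = 3 * 3 * 3 = 27

Answer: 27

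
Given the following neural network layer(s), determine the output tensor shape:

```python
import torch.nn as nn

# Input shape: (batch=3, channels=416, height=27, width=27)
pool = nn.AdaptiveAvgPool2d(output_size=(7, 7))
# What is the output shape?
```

Input: (3, 416, 27, 27) -> Output: (3, 416, 7, 7)

Answer: (3, 416, 7, 7)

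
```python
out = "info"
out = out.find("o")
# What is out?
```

Trace:
`out = "info"` → out = 'info'
`out = out.find("o")` → out = 3
So out = 3

Answer: 3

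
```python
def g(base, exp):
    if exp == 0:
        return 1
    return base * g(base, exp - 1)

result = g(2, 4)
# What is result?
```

g(2, 4) = 2 * 2 * 2 * 2 = 16

Answer: 16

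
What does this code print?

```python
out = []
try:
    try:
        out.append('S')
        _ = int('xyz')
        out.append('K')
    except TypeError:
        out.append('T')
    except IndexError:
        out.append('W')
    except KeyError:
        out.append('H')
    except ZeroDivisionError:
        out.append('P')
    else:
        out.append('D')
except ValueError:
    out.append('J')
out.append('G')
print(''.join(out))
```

Execution trace: 'S' (try body) → 'J' (outer except ValueError) → 'G' (after the try/except). Output: SJG

Answer: SJG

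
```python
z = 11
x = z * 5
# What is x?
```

Trace:
`z = 11` → z = 11
`x = z * 5` → x = 55
So x = 55

Answer: 55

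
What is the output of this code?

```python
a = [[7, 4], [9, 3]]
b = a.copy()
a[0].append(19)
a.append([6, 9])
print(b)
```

Key concept: shallow copy with nested lists.
Step by step:
`a = [[7, 4], [9, 3]]` → a = [[7, 4], [9, 3]]
`b = a.copy()` → b = [[7, 4], [9, 3]]
`a[0].append(19)` → a = [[7, 4, 19], [9, 3]]; b = [[7, 4, 19], [9, 3]]
`a.append([6, 9])` → a = [[7, 4, 19], [9, 3], [6, 9]]
`print(b)` → prints [[7, 4, 19], [9, 3]]

Answer: [[7, 4, 19], [9, 3]]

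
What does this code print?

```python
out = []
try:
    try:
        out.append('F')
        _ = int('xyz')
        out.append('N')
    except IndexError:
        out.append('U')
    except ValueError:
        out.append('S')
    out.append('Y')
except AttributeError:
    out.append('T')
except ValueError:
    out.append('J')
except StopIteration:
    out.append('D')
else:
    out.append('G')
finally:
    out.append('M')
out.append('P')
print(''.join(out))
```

Execution trace: 'F' (inner try body) → 'S' (inner except ValueError) → 'Y' (try body, no exception) → 'G' (else) → 'M' (finally) → 'P' (after the try/except). Output: FSYGMP

Answer: FSYGMP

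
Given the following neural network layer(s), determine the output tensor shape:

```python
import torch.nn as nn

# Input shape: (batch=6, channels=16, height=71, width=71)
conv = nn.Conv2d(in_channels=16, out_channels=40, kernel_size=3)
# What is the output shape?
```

Input: (6, 16, 71, 71) -> Output: (6, 40, 69, 69)

Answer: (6, 40, 69, 69)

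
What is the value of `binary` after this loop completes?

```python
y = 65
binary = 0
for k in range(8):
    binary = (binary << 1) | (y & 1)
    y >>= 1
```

Reverse lowest 8 bits of 65
`binary` takes the values: 0 → 1 → 2 → 4 → 8 → 16 → 32 → 65 → 130

Answer: 130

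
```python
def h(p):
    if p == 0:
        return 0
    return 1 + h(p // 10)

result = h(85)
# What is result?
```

Count of digits of 85: 2

Answer: 2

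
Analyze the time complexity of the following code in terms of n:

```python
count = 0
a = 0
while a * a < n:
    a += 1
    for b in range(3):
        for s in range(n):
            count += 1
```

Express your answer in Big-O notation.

Each loop level contributes: √n × 1 × n. Multiplying the contributions gives O(n√n).

Answer: O(n√n)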